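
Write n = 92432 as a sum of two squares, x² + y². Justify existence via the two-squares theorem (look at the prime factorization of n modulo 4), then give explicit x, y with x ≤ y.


Step 1: Factor n = 92432 = 2^4 · 53 · 109.
Step 2: Check the mod-4 condition on each prime factor: 2 = 2 (special); 53 ≡ 1 (mod 4), exponent 1; 109 ≡ 1 (mod 4), exponent 1.
All primes ≡ 3 (mod 4) appear to even exponent (or don't appear), so by the two-squares theorem n IS expressible as a sum of two squares.
Step 3: Build a representation. Group n = k² · m with k = 4 and m = 53 · 109 = 5777 (a product of primes ≡ 1 (mod 4)); a representation of m scales to one of n via (k·x)² + (k·y)² = k²(x² + y²). Each prime p ≡ 1 (mod 4) is itself a sum of two squares; find a² by testing p − a² for a perfect square:
  53: 53 − 1² = 52, 53 − 2² = 49 = 7² ⇒ 53 = 2² + 7².
  109: 109 − 1² = 108, 109 − 2² = 105, 109 − 3² = 100 = 10² ⇒ 109 = 3² + 10².
  Combine using the Brahmagupta–Fibonacci identity (a² + b²)(c² + d²) = (ac − bd)² + (ad + bc)² = (ac + bd)² + (ad − bc)²:
  53 · 109 = 5777: from (2² + 7²)(3² + 10²), take (2·3 − 7·10, 2·10 + 7·3) = (6 − 70, 20 + 21) = (-64, 41); dropping signs (only squares matter) gives (64, 41); check 64² + 41² = 4096 + 1681 = 5777 ✓.
  Scale by k = 4: (4·64, 4·41) = (256, 164).
Step 4: Order so x ≤ y and verify: 164² + 256² = 26896 + 65536 = 92432 = n. ✓

n = 92432 = 164² + 256² (one valid representation with x ≤ y).


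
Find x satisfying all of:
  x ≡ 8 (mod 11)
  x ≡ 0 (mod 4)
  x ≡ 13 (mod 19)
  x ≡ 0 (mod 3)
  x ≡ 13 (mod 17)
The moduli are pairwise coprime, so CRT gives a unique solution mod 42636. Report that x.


Product of moduli M = 11 · 4 · 19 · 3 · 17 = 42636.
Merge one congruence at a time:
  Start: x ≡ 8 (mod 11).
  Combine with x ≡ 0 (mod 4); new modulus lcm = 44.
    Write x = 8 + 11·t and substitute into x ≡ 0 (mod 4): 11·t ≡ 0 − 8 = -8 (mod 4).
    Reduce coefficients mod 4: 3·t ≡ 0 (mod 4).
    The inverse of 3 mod 4 is 3 (since 3·3 = 9 = 2·4 + 1), so t ≡ 3·0 = 0 ≡ 0 (mod 4).
    Then x = 8 + 11·0 = 8, valid modulo lcm(11, 4) = 44: x ≡ 8 (mod 44).
  Combine with x ≡ 13 (mod 19); new modulus lcm = 836.
    Write x = 8 + 44·t and substitute into x ≡ 13 (mod 19): 44·t ≡ 13 − 8 = 5 (mod 19).
    Reduce coefficients mod 19: 6·t ≡ 5 (mod 19).
    The inverse of 6 mod 19 is 16 (since 6·16 = 96 = 5·19 + 1), so t ≡ 16·5 = 80 ≡ 4 (mod 19).
    Then x = 8 + 44·4 = 184, valid modulo lcm(44, 19) = 836: x ≡ 184 (mod 836).
  Combine with x ≡ 0 (mod 3); new modulus lcm = 2508.
    Write x = 184 + 836·t and substitute into x ≡ 0 (mod 3): 836·t ≡ 0 − 184 = -184 (mod 3).
    Reduce coefficients mod 3: 2·t ≡ 2 (mod 3).
    The inverse of 2 mod 3 is 2 (since 2·2 = 4 = 1·3 + 1), so t ≡ 2·2 = 4 ≡ 1 (mod 3).
    Then x = 184 + 836·1 = 1020, valid modulo lcm(836, 3) = 2508: x ≡ 1020 (mod 2508).
  Combine with x ≡ 13 (mod 17); new modulus lcm = 42636.
    Write x = 1020 + 2508·t and substitute into x ≡ 13 (mod 17): 2508·t ≡ 13 − 1020 = -1007 (mod 17).
    Reduce coefficients mod 17: 9·t ≡ 13 (mod 17).
    The inverse of 9 mod 17 is 2 (since 9·2 = 18 = 1·17 + 1), so t ≡ 2·13 = 26 ≡ 9 (mod 17).
    Then x = 1020 + 2508·9 = 23592, valid modulo lcm(2508, 17) = 42636: x ≡ 23592 (mod 42636).
Verify against each original: 23592 mod 11 = 8, 23592 mod 4 = 0, 23592 mod 19 = 13, 23592 mod 3 = 0, 23592 mod 17 = 13.

x ≡ 23592 (mod 42636).


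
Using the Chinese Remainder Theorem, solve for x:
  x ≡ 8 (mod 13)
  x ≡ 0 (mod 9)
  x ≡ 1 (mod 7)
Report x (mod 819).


Moduli 13, 9, 7 are pairwise coprime; by CRT there is a unique solution modulo M = 13 · 9 · 7 = 819.
Solve pairwise, accumulating the modulus:
  Start with x ≡ 8 (mod 13).
  Combine with x ≡ 0 (mod 9): since gcd(13, 9) = 1, we get a unique residue mod 117.
    Write x = 8 + 13·t and substitute into x ≡ 0 (mod 9): 13·t ≡ 0 − 8 = -8 (mod 9).
    Reduce coefficients mod 9: 4·t ≡ 1 (mod 9).
    The inverse of 4 mod 9 is 7 (since 4·7 = 28 = 3·9 + 1), so t ≡ 7·1 = 7 ≡ 7 (mod 9).
    Then x = 8 + 13·7 = 99, valid modulo lcm(13, 9) = 117: x ≡ 99 (mod 117).
  Combine with x ≡ 1 (mod 7): since gcd(117, 7) = 1, we get a unique residue mod 819.
    Write x = 99 + 117·t and substitute into x ≡ 1 (mod 7): 117·t ≡ 1 − 99 = -98 (mod 7).
    Reduce coefficients mod 7: 5·t ≡ 0 (mod 7).
    The inverse of 5 mod 7 is 3 (since 5·3 = 15 = 2·7 + 1), so t ≡ 3·0 = 0 ≡ 0 (mod 7).
    Then x = 99 + 117·0 = 99, valid modulo lcm(117, 7) = 819: x ≡ 99 (mod 819).
Verify: 99 mod 13 = 8 ✓, 99 mod 9 = 0 ✓, 99 mod 7 = 1 ✓.

x ≡ 99 (mod 819).


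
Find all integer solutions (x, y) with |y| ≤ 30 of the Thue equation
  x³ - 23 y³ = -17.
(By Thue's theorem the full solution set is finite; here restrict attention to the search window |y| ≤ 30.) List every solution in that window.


The equation is x³ - 23y³ = -17. For fixed y, x³ = 23·y³ − 17, so a solution requires the RHS to be a perfect cube.
Strategy: iterate y from -30 to 30, compute RHS = 23·y³ − 17, and check whether it is a (positive or negative) perfect cube.
Check small values of y:
  y = 0: RHS = -17 is not a perfect cube.
  y = 1: RHS = 6 is not a perfect cube.
  y = -1: RHS = -40 is not a perfect cube.
  y = 2: RHS = 167 is not a perfect cube.
  y = -2: RHS = -201 is not a perfect cube.
  y = 3: RHS = 604 is not a perfect cube.
  y = -3: RHS = -638 is not a perfect cube.
Continuing the search up to |y| = 30 finds no solutions either.
No (x, y) in the scanned range satisfies the equation.

No integer solutions with |y| ≤ 30.


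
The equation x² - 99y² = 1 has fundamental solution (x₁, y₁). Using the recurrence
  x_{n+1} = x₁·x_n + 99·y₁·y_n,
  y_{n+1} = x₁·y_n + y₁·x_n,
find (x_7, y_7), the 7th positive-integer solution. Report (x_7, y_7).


Step 1: Find the fundamental solution (x₁, y₁) of x² - 99y² = 1.
  Expand √99 as a continued fraction. a₀ = ⌊√99⌋ = 9; iterate m_{k+1} = d_k·a_k − m_k, d_{k+1} = (99 − m_{k+1}²)/d_k, a_{k+1} = ⌊(a₀ + m_{k+1})/d_{k+1}⌋ (starting m₀ = 0, d₀ = 1), with convergents p_k = a_k·p_{k-1} + p_{k-2}, q_k = a_k·q_{k-1} + q_{k-2} (p₋₁ = 1, q₋₁ = 0):
  k = 0: a₀ = 9; p₀/q₀ = 9/1; p₀² − 99·q₀² = 81 − 99 = -18.
  k = 1: m = 9, d = 18, a = ⌊(9 + 9)/18⌋ = 1; p/q = (1·9 + 1)/(1·1 + 0) = 10/1; p² − 99·q² = 100 − 99 = 1.
  The first convergent with p² − 99·q² = 1 gives the fundamental solution (x₁, y₁) = (10, 1).
Step 2: Apply the recurrence (x_{n+1}, y_{n+1}) = (x₁x_n + 99y₁y_n, x₁y_n + y₁x_n) repeatedly.
  From (x_1, y_1) = (10, 1): x_2 = 10·10 + 99·1·1 = 199; y_2 = 10·1 + 1·10 = 20.
  From (x_2, y_2) = (199, 20): x_3 = 10·199 + 99·1·20 = 3970; y_3 = 10·20 + 1·199 = 399.
  From (x_3, y_3) = (3970, 399): x_4 = 10·3970 + 99·1·399 = 79201; y_4 = 10·399 + 1·3970 = 7960.
  From (x_4, y_4) = (79201, 7960): x_5 = 10·79201 + 99·1·7960 = 1580050; y_5 = 10·7960 + 1·79201 = 158801.
  From (x_5, y_5) = (1580050, 158801): x_6 = 10·1580050 + 99·1·158801 = 31521799; y_6 = 10·158801 + 1·1580050 = 3168060.
  From (x_6, y_6) = (31521799, 3168060): x_7 = 10·31521799 + 99·1·3168060 = 628855930; y_7 = 10·3168060 + 1·31521799 = 63202399.
Step 3: Verify x_7² - 99·y_7² = 395459780696164900 - 395459780696164899 = 1 (should be 1). ✓

(x_1, y_1) = (10, 1); (x_7, y_7) = (628855930, 63202399).


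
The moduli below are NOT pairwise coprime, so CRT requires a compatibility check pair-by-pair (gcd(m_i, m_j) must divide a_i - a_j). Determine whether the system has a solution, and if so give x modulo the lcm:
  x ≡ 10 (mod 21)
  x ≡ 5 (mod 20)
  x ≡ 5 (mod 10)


Moduli 21, 20, 10 are not pairwise coprime, so CRT works modulo lcm(m_i) when all pairwise compatibility conditions hold.
Pairwise compatibility: gcd(m_i, m_j) must divide a_i - a_j for every pair.
Merge one congruence at a time:
  Start: x ≡ 10 (mod 21).
  Combine with x ≡ 5 (mod 20): gcd(21, 20) = 1; 5 - 10 = -5, which IS divisible by 1, so compatible.
    Write x = 10 + 21·t and substitute into x ≡ 5 (mod 20): 21·t ≡ 5 − 10 = -5 (mod 20).
    Reduce coefficients mod 20: 1·t ≡ 15 (mod 20).
    So t ≡ 15 (mod 20).
    Then x = 10 + 21·15 = 325, valid modulo lcm(21, 20) = 420: x ≡ 325 (mod 420).
  Combine with x ≡ 5 (mod 10): gcd(420, 10) = 10; 5 - 325 = -320, which IS divisible by 10, so compatible.
    Write x = 325 + 420·t and substitute into x ≡ 5 (mod 10): 420·t ≡ 5 − 325 = -320 (mod 10).
    Divide the congruence (and modulus) by g = 10: 42·t ≡ -32 (mod 1).
    Modulo 1 every t works; take t = 0.
    Then x = 325 + 420·0 = 325, valid modulo lcm(420, 10) = 420: x ≡ 325 (mod 420).
Verify: 325 mod 21 = 10, 325 mod 20 = 5, 325 mod 10 = 5.

x ≡ 325 (mod 420).


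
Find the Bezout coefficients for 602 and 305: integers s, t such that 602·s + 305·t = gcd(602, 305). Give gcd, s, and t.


Euclidean algorithm on (602, 305) — divide until remainder is 0:
  602 = 1 · 305 + 297
  305 = 1 · 297 + 8
  297 = 37 · 8 + 1
  8 = 8 · 1 + 0
gcd(602, 305) = 1.
Track Bezout coefficients alongside the remainders: start with r₀ = 602 = a·1 + b·0 (s = 1, t = 0) and r₁ = 305 = a·0 + b·1 (s = 0, t = 1); each new remainder r_{k+1} = r_{k-1} − q_k·r_k inherits s_{k+1} = s_{k-1} − q_k·s_k, t_{k+1} = t_{k-1} − q_k·t_k, so r_k = a·s_k + b·t_k at every step:
  q = 1: r = 297, s = 1 − 1·0 = 1, t = 0 − 1·1 = -1  (check: 602·1 + 305·(-1) = 297)
  q = 1: r = 8, s = 0 − 1·1 = -1, t = 1 − 1·(-1) = 2  (check: 602·(-1) + 305·2 = 8)
  q = 37: r = 1, s = 1 − 37·(-1) = 38, t = -1 − 37·2 = -75  (check: 602·38 + 305·(-75) = 1)
The row with r = 1 (the gcd) gives the Bezout coefficients s = 38, t = -75.
Result: 602 · (38) + 305 · (-75) = 1.

gcd(602, 305) = 1; s = 38, t = -75 (check: 602·38 + 305·(-75) = 1).


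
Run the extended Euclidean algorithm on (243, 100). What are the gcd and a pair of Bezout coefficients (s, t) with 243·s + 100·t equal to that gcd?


Euclidean algorithm on (243, 100) — divide until remainder is 0:
  243 = 2 · 100 + 43
  100 = 2 · 43 + 14
  43 = 3 · 14 + 1
  14 = 14 · 1 + 0
gcd(243, 100) = 1.
Track Bezout coefficients alongside the remainders: start with r₀ = 243 = a·1 + b·0 (s = 1, t = 0) and r₁ = 100 = a·0 + b·1 (s = 0, t = 1); each new remainder r_{k+1} = r_{k-1} − q_k·r_k inherits s_{k+1} = s_{k-1} − q_k·s_k, t_{k+1} = t_{k-1} − q_k·t_k, so r_k = a·s_k + b·t_k at every step:
  q = 2: r = 43, s = 1 − 2·0 = 1, t = 0 − 2·1 = -2  (check: 243·1 + 100·(-2) = 43)
  q = 2: r = 14, s = 0 − 2·1 = -2, t = 1 − 2·(-2) = 5  (check: 243·(-2) + 100·5 = 14)
  q = 3: r = 1, s = 1 − 3·(-2) = 7, t = -2 − 3·5 = -17  (check: 243·7 + 100·(-17) = 1)
The row with r = 1 (the gcd) gives the Bezout coefficients s = 7, t = -17.
Result: 243 · (7) + 100 · (-17) = 1.

gcd(243, 100) = 1; s = 7, t = -17 (check: 243·7 + 100·(-17) = 1).


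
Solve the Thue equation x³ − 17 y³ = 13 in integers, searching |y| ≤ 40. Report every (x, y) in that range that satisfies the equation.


The equation is x³ - 17y³ = 13. For fixed y, x³ = 17·y³ + 13, so a solution requires the RHS to be a perfect cube.
Strategy: iterate y from -40 to 40, compute RHS = 17·y³ + 13, and check whether it is a (positive or negative) perfect cube.
Check small values of y:
  y = 0: RHS = 13 is not a perfect cube.
  y = 1: RHS = 30 is not a perfect cube.
  y = -1: RHS = -4 is not a perfect cube.
  y = 2: RHS = 149 is not a perfect cube.
  y = -2: RHS = -123 is not a perfect cube.
  y = 3: RHS = 472 is not a perfect cube.
  y = -3: RHS = -446 is not a perfect cube.
Continuing the search up to |y| = 40 finds no solutions either.
No (x, y) in the scanned range satisfies the equation.

No integer solutions with |y| ≤ 40.


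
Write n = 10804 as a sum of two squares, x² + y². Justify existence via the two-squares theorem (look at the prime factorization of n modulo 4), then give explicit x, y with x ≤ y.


Step 1: Factor n = 10804 = 2^2 · 37 · 73.
Step 2: Check the mod-4 condition on each prime factor: 2 = 2 (special); 37 ≡ 1 (mod 4), exponent 1; 73 ≡ 1 (mod 4), exponent 1.
All primes ≡ 3 (mod 4) appear to even exponent (or don't appear), so by the two-squares theorem n IS expressible as a sum of two squares.
Step 3: Build a representation. Group n = k² · m with k = 2 and m = 37 · 73 = 2701 (a product of primes ≡ 1 (mod 4)); a representation of m scales to one of n via (k·x)² + (k·y)² = k²(x² + y²). Each prime p ≡ 1 (mod 4) is itself a sum of two squares; find a² by testing p − a² for a perfect square:
  37: 37 − 1² = 36 = 6² ⇒ 37 = 1² + 6².
  73: 73 − 1² = 72, 73 − 2² = 69, 73 − 3² = 64 = 8² ⇒ 73 = 3² + 8².
  Combine using the Brahmagupta–Fibonacci identity (a² + b²)(c² + d²) = (ac − bd)² + (ad + bc)² = (ac + bd)² + (ad − bc)²:
  37 · 73 = 2701: from (1² + 6²)(3² + 8²), take (1·3 − 6·8, 1·8 + 6·3) = (3 − 48, 8 + 18) = (-45, 26); dropping signs (only squares matter) gives (45, 26); check 45² + 26² = 2025 + 676 = 2701 ✓.
  Scale by k = 2: (2·45, 2·26) = (90, 52).
Step 4: Order so x ≤ y and verify: 52² + 90² = 2704 + 8100 = 10804 = n. ✓

n = 10804 = 52² + 90² (one valid representation with x ≤ y).


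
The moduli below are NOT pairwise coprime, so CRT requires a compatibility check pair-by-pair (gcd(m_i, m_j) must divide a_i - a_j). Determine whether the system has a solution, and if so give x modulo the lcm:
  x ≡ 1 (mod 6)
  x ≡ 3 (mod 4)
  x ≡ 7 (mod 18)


Moduli 6, 4, 18 are not pairwise coprime, so CRT works modulo lcm(m_i) when all pairwise compatibility conditions hold.
Pairwise compatibility: gcd(m_i, m_j) must divide a_i - a_j for every pair.
Merge one congruence at a time:
  Start: x ≡ 1 (mod 6).
  Combine with x ≡ 3 (mod 4): gcd(6, 4) = 2; 3 - 1 = 2, which IS divisible by 2, so compatible.
    Write x = 1 + 6·t and substitute into x ≡ 3 (mod 4): 6·t ≡ 3 − 1 = 2 (mod 4).
    Divide the congruence (and modulus) by g = 2: 3·t ≡ 1 (mod 2).
    Reduce coefficients mod 2: 1·t ≡ 1 (mod 2).
    So t ≡ 1 (mod 2).
    Then x = 1 + 6·1 = 7, valid modulo lcm(6, 4) = 12: x ≡ 7 (mod 12).
  Combine with x ≡ 7 (mod 18): gcd(12, 18) = 6; 7 - 7 = 0, which IS divisible by 6, so compatible.
    Write x = 7 + 12·t and substitute into x ≡ 7 (mod 18): 12·t ≡ 7 − 7 = 0 (mod 18).
    Divide the congruence (and modulus) by g = 6: 2·t ≡ 0 (mod 3).
    The inverse of 2 mod 3 is 2 (since 2·2 = 4 = 1·3 + 1), so t ≡ 2·0 = 0 ≡ 0 (mod 3).
    Then x = 7 + 12·0 = 7, valid modulo lcm(12, 18) = 36: x ≡ 7 (mod 36).
Verify: 7 mod 6 = 1, 7 mod 4 = 3, 7 mod 18 = 7.

x ≡ 7 (mod 36).


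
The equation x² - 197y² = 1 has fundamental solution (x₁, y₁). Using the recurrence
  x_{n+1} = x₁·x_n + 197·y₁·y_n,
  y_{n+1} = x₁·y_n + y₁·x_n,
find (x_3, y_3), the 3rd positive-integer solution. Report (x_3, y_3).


Step 1: Find the fundamental solution (x₁, y₁) of x² - 197y² = 1.
  Expand √197 as a continued fraction. a₀ = ⌊√197⌋ = 14; iterate m_{k+1} = d_k·a_k − m_k, d_{k+1} = (197 − m_{k+1}²)/d_k, a_{k+1} = ⌊(a₀ + m_{k+1})/d_{k+1}⌋ (starting m₀ = 0, d₀ = 1), with convergents p_k = a_k·p_{k-1} + p_{k-2}, q_k = a_k·q_{k-1} + q_{k-2} (p₋₁ = 1, q₋₁ = 0):
  k = 0: a₀ = 14; p₀/q₀ = 14/1; p₀² − 197·q₀² = 196 − 197 = -1.
  k = 1: m = 14, d = 1, a = ⌊(14 + 14)/1⌋ = 28; p/q = (28·14 + 1)/(28·1 + 0) = 393/28; p² − 197·q² = 154449 − 154448 = 1.
  The first convergent with p² − 197·q² = 1 gives the fundamental solution (x₁, y₁) = (393, 28).
Step 2: Apply the recurrence (x_{n+1}, y_{n+1}) = (x₁x_n + 197y₁y_n, x₁y_n + y₁x_n) repeatedly.
  From (x_1, y_1) = (393, 28): x_2 = 393·393 + 197·28·28 = 308897; y_2 = 393·28 + 28·393 = 22008.
  From (x_2, y_2) = (308897, 22008): x_3 = 393·308897 + 197·28·22008 = 242792649; y_3 = 393·22008 + 28·308897 = 17298260.
Step 3: Verify x_3² - 197·y_3² = 58948270408437201 - 58948270408437200 = 1 (should be 1). ✓

(x_1, y_1) = (393, 28); (x_3, y_3) = (242792649, 17298260).


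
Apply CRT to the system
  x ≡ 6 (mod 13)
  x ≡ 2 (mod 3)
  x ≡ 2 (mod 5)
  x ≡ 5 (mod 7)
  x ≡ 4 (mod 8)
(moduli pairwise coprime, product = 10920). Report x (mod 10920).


Product of moduli M = 13 · 3 · 5 · 7 · 8 = 10920.
Merge one congruence at a time:
  Start: x ≡ 6 (mod 13).
  Combine with x ≡ 2 (mod 3); new modulus lcm = 39.
    Write x = 6 + 13·t and substitute into x ≡ 2 (mod 3): 13·t ≡ 2 − 6 = -4 (mod 3).
    Reduce coefficients mod 3: 1·t ≡ 2 (mod 3).
    So t ≡ 2 (mod 3).
    Then x = 6 + 13·2 = 32, valid modulo lcm(13, 3) = 39: x ≡ 32 (mod 39).
  Combine with x ≡ 2 (mod 5); new modulus lcm = 195.
    Write x = 32 + 39·t and substitute into x ≡ 2 (mod 5): 39·t ≡ 2 − 32 = -30 (mod 5).
    Reduce coefficients mod 5: 4·t ≡ 0 (mod 5).
    The inverse of 4 mod 5 is 4 (since 4·4 = 16 = 3·5 + 1), so t ≡ 4·0 = 0 ≡ 0 (mod 5).
    Then x = 32 + 39·0 = 32, valid modulo lcm(39, 5) = 195: x ≡ 32 (mod 195).
  Combine with x ≡ 5 (mod 7); new modulus lcm = 1365.
    Write x = 32 + 195·t and substitute into x ≡ 5 (mod 7): 195·t ≡ 5 − 32 = -27 (mod 7).
    Reduce coefficients mod 7: 6·t ≡ 1 (mod 7).
    The inverse of 6 mod 7 is 6 (since 6·6 = 36 = 5·7 + 1), so t ≡ 6·1 = 6 ≡ 6 (mod 7).
    Then x = 32 + 195·6 = 1202, valid modulo lcm(195, 7) = 1365: x ≡ 1202 (mod 1365).
  Combine with x ≡ 4 (mod 8); new modulus lcm = 10920.
    Write x = 1202 + 1365·t and substitute into x ≡ 4 (mod 8): 1365·t ≡ 4 − 1202 = -1198 (mod 8).
    Reduce coefficients mod 8: 5·t ≡ 2 (mod 8).
    The inverse of 5 mod 8 is 5 (since 5·5 = 25 = 3·8 + 1), so t ≡ 5·2 = 10 ≡ 2 (mod 8).
    Then x = 1202 + 1365·2 = 3932, valid modulo lcm(1365, 8) = 10920: x ≡ 3932 (mod 10920).
Verify against each original: 3932 mod 13 = 6, 3932 mod 3 = 2, 3932 mod 5 = 2, 3932 mod 7 = 5, 3932 mod 8 = 4.

x ≡ 3932 (mod 10920).


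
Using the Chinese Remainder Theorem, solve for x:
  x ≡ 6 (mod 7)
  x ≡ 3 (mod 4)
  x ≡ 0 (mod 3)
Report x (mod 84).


Moduli 7, 4, 3 are pairwise coprime; by CRT there is a unique solution modulo M = 7 · 4 · 3 = 84.
Solve pairwise, accumulating the modulus:
  Start with x ≡ 6 (mod 7).
  Combine with x ≡ 3 (mod 4): since gcd(7, 4) = 1, we get a unique residue mod 28.
    Write x = 6 + 7·t and substitute into x ≡ 3 (mod 4): 7·t ≡ 3 − 6 = -3 (mod 4).
    Reduce coefficients mod 4: 3·t ≡ 1 (mod 4).
    The inverse of 3 mod 4 is 3 (since 3·3 = 9 = 2·4 + 1), so t ≡ 3·1 = 3 ≡ 3 (mod 4).
    Then x = 6 + 7·3 = 27, valid modulo lcm(7, 4) = 28: x ≡ 27 (mod 28).
  Combine with x ≡ 0 (mod 3): since gcd(28, 3) = 1, we get a unique residue mod 84.
    Write x = 27 + 28·t and substitute into x ≡ 0 (mod 3): 28·t ≡ 0 − 27 = -27 (mod 3).
    Reduce coefficients mod 3: 1·t ≡ 0 (mod 3).
    So t ≡ 0 (mod 3).
    Then x = 27 + 28·0 = 27, valid modulo lcm(28, 3) = 84: x ≡ 27 (mod 84).
Verify: 27 mod 7 = 6 ✓, 27 mod 4 = 3 ✓, 27 mod 3 = 0 ✓.

x ≡ 27 (mod 84).


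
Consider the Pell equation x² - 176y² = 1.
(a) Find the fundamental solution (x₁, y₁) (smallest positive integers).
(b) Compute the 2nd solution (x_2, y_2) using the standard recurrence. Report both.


Step 1: Find the fundamental solution (x₁, y₁) of x² - 176y² = 1.
  Expand √176 as a continued fraction. a₀ = ⌊√176⌋ = 13; iterate m_{k+1} = d_k·a_k − m_k, d_{k+1} = (176 − m_{k+1}²)/d_k, a_{k+1} = ⌊(a₀ + m_{k+1})/d_{k+1}⌋ (starting m₀ = 0, d₀ = 1), with convergents p_k = a_k·p_{k-1} + p_{k-2}, q_k = a_k·q_{k-1} + q_{k-2} (p₋₁ = 1, q₋₁ = 0):
  k = 0: a₀ = 13; p₀/q₀ = 13/1; p₀² − 176·q₀² = 169 − 176 = -7.
  k = 1: m = 13, d = 7, a = ⌊(13 + 13)/7⌋ = 3; p/q = (3·13 + 1)/(3·1 + 0) = 40/3; p² − 176·q² = 1600 − 1584 = 16.
  k = 2: m = 8, d = 16, a = ⌊(13 + 8)/16⌋ = 1; p/q = (1·40 + 13)/(1·3 + 1) = 53/4; p² − 176·q² = 2809 − 2816 = -7.
  k = 3: m = 8, d = 7, a = ⌊(13 + 8)/7⌋ = 3; p/q = (3·53 + 40)/(3·4 + 3) = 199/15; p² − 176·q² = 39601 − 39600 = 1.
  The first convergent with p² − 176·q² = 1 gives the fundamental solution (x₁, y₁) = (199, 15).
Step 2: Apply the recurrence (x_{n+1}, y_{n+1}) = (x₁x_n + 176y₁y_n, x₁y_n + y₁x_n) repeatedly.
  From (x_1, y_1) = (199, 15): x_2 = 199·199 + 176·15·15 = 79201; y_2 = 199·15 + 15·199 = 5970.
Step 3: Verify x_2² - 176·y_2² = 6272798401 - 6272798400 = 1 (should be 1). ✓

(x_1, y_1) = (199, 15); (x_2, y_2) = (79201, 5970).


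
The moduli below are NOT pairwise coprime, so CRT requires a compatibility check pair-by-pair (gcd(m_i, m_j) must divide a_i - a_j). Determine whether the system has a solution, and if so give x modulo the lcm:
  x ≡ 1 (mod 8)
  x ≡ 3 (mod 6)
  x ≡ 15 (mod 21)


Moduli 8, 6, 21 are not pairwise coprime, so CRT works modulo lcm(m_i) when all pairwise compatibility conditions hold.
Pairwise compatibility: gcd(m_i, m_j) must divide a_i - a_j for every pair.
Merge one congruence at a time:
  Start: x ≡ 1 (mod 8).
  Combine with x ≡ 3 (mod 6): gcd(8, 6) = 2; 3 - 1 = 2, which IS divisible by 2, so compatible.
    Write x = 1 + 8·t and substitute into x ≡ 3 (mod 6): 8·t ≡ 3 − 1 = 2 (mod 6).
    Divide the congruence (and modulus) by g = 2: 4·t ≡ 1 (mod 3).
    Reduce coefficients mod 3: 1·t ≡ 1 (mod 3).
    So t ≡ 1 (mod 3).
    Then x = 1 + 8·1 = 9, valid modulo lcm(8, 6) = 24: x ≡ 9 (mod 24).
  Combine with x ≡ 15 (mod 21): gcd(24, 21) = 3; 15 - 9 = 6, which IS divisible by 3, so compatible.
    Write x = 9 + 24·t and substitute into x ≡ 15 (mod 21): 24·t ≡ 15 − 9 = 6 (mod 21).
    Divide the congruence (and modulus) by g = 3: 8·t ≡ 2 (mod 7).
    Reduce coefficients mod 7: 1·t ≡ 2 (mod 7).
    So t ≡ 2 (mod 7).
    Then x = 9 + 24·2 = 57, valid modulo lcm(24, 21) = 168: x ≡ 57 (mod 168).
Verify: 57 mod 8 = 1, 57 mod 6 = 3, 57 mod 21 = 15.

x ≡ 57 (mod 168).


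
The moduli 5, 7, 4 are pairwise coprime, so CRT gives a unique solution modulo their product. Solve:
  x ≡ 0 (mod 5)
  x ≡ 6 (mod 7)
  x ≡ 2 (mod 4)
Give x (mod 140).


Moduli 5, 7, 4 are pairwise coprime; by CRT there is a unique solution modulo M = 5 · 7 · 4 = 140.
Solve pairwise, accumulating the modulus:
  Start with x ≡ 0 (mod 5).
  Combine with x ≡ 6 (mod 7): since gcd(5, 7) = 1, we get a unique residue mod 35.
    Write x = 0 + 5·t and substitute into x ≡ 6 (mod 7): 5·t ≡ 6 − 0 = 6 (mod 7).
    The inverse of 5 mod 7 is 3 (since 5·3 = 15 = 2·7 + 1), so t ≡ 3·6 = 18 ≡ 4 (mod 7).
    Then x = 0 + 5·4 = 20, valid modulo lcm(5, 7) = 35: x ≡ 20 (mod 35).
  Combine with x ≡ 2 (mod 4): since gcd(35, 4) = 1, we get a unique residue mod 140.
    Write x = 20 + 35·t and substitute into x ≡ 2 (mod 4): 35·t ≡ 2 − 20 = -18 (mod 4).
    Reduce coefficients mod 4: 3·t ≡ 2 (mod 4).
    The inverse of 3 mod 4 is 3 (since 3·3 = 9 = 2·4 + 1), so t ≡ 3·2 = 6 ≡ 2 (mod 4).
    Then x = 20 + 35·2 = 90, valid modulo lcm(35, 4) = 140: x ≡ 90 (mod 140).
Verify: 90 mod 5 = 0 ✓, 90 mod 7 = 6 ✓, 90 mod 4 = 2 ✓.

x ≡ 90 (mod 140).


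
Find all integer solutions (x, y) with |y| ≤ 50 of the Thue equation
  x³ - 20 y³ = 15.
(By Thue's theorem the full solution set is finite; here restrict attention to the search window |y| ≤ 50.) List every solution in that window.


The equation is x³ - 20y³ = 15. For fixed y, x³ = 20·y³ + 15, so a solution requires the RHS to be a perfect cube.
Strategy: iterate y from -50 to 50, compute RHS = 20·y³ + 15, and check whether it is a (positive or negative) perfect cube.
Check small values of y:
  y = 0: RHS = 15 is not a perfect cube.
  y = 1: RHS = 35 is not a perfect cube.
  y = -1: RHS = -5 is not a perfect cube.
  y = 2: RHS = 175 is not a perfect cube.
  y = -2: RHS = -145 is not a perfect cube.
  y = 3: RHS = 555 is not a perfect cube.
  y = -3: RHS = -525 is not a perfect cube.
Continuing the search up to |y| = 50 finds no solutions either.
No (x, y) in the scanned range satisfies the equation.

No integer solutions with |y| ≤ 50.


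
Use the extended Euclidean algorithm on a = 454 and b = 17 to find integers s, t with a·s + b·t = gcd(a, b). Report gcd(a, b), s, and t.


Euclidean algorithm on (454, 17) — divide until remainder is 0:
  454 = 26 · 17 + 12
  17 = 1 · 12 + 5
  12 = 2 · 5 + 2
  5 = 2 · 2 + 1
  2 = 2 · 1 + 0
gcd(454, 17) = 1.
Track Bezout coefficients alongside the remainders: start with r₀ = 454 = a·1 + b·0 (s = 1, t = 0) and r₁ = 17 = a·0 + b·1 (s = 0, t = 1); each new remainder r_{k+1} = r_{k-1} − q_k·r_k inherits s_{k+1} = s_{k-1} − q_k·s_k, t_{k+1} = t_{k-1} − q_k·t_k, so r_k = a·s_k + b·t_k at every step:
  q = 26: r = 12, s = 1 − 26·0 = 1, t = 0 − 26·1 = -26  (check: 454·1 + 17·(-26) = 12)
  q = 1: r = 5, s = 0 − 1·1 = -1, t = 1 − 1·(-26) = 27  (check: 454·(-1) + 17·27 = 5)
  q = 2: r = 2, s = 1 − 2·(-1) = 3, t = -26 − 2·27 = -80  (check: 454·3 + 17·(-80) = 2)
  q = 2: r = 1, s = -1 − 2·3 = -7, t = 27 − 2·(-80) = 187  (check: 454·(-7) + 17·187 = 1)
The row with r = 1 (the gcd) gives the Bezout coefficients s = -7, t = 187.
Result: 454 · (-7) + 17 · (187) = 1.

gcd(454, 17) = 1; s = -7, t = 187 (check: 454·(-7) + 17·187 = 1).


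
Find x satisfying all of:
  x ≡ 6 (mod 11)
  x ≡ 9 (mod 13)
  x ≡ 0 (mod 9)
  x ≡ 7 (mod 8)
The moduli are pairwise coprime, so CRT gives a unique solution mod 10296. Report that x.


Product of moduli M = 11 · 13 · 9 · 8 = 10296.
Merge one congruence at a time:
  Start: x ≡ 6 (mod 11).
  Combine with x ≡ 9 (mod 13); new modulus lcm = 143.
    Write x = 6 + 11·t and substitute into x ≡ 9 (mod 13): 11·t ≡ 9 − 6 = 3 (mod 13).
    The inverse of 11 mod 13 is 6 (since 11·6 = 66 = 5·13 + 1), so t ≡ 6·3 = 18 ≡ 5 (mod 13).
    Then x = 6 + 11·5 = 61, valid modulo lcm(11, 13) = 143: x ≡ 61 (mod 143).
  Combine with x ≡ 0 (mod 9); new modulus lcm = 1287.
    Write x = 61 + 143·t and substitute into x ≡ 0 (mod 9): 143·t ≡ 0 − 61 = -61 (mod 9).
    Reduce coefficients mod 9: 8·t ≡ 2 (mod 9).
    The inverse of 8 mod 9 is 8 (since 8·8 = 64 = 7·9 + 1), so t ≡ 8·2 = 16 ≡ 7 (mod 9).
    Then x = 61 + 143·7 = 1062, valid modulo lcm(143, 9) = 1287: x ≡ 1062 (mod 1287).
  Combine with x ≡ 7 (mod 8); new modulus lcm = 10296.
    Write x = 1062 + 1287·t and substitute into x ≡ 7 (mod 8): 1287·t ≡ 7 − 1062 = -1055 (mod 8).
    Reduce coefficients mod 8: 7·t ≡ 1 (mod 8).
    The inverse of 7 mod 8 is 7 (since 7·7 = 49 = 6·8 + 1), so t ≡ 7·1 = 7 ≡ 7 (mod 8).
    Then x = 1062 + 1287·7 = 10071, valid modulo lcm(1287, 8) = 10296: x ≡ 10071 (mod 10296).
Verify against each original: 10071 mod 11 = 6, 10071 mod 13 = 9, 10071 mod 9 = 0, 10071 mod 8 = 7.

x ≡ 10071 (mod 10296).


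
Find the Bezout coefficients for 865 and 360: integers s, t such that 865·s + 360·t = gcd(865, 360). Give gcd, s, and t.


Euclidean algorithm on (865, 360) — divide until remainder is 0:
  865 = 2 · 360 + 145
  360 = 2 · 145 + 70
  145 = 2 · 70 + 5
  70 = 14 · 5 + 0
gcd(865, 360) = 5.
Track Bezout coefficients alongside the remainders: start with r₀ = 865 = a·1 + b·0 (s = 1, t = 0) and r₁ = 360 = a·0 + b·1 (s = 0, t = 1); each new remainder r_{k+1} = r_{k-1} − q_k·r_k inherits s_{k+1} = s_{k-1} − q_k·s_k, t_{k+1} = t_{k-1} − q_k·t_k, so r_k = a·s_k + b·t_k at every step:
  q = 2: r = 145, s = 1 − 2·0 = 1, t = 0 − 2·1 = -2  (check: 865·1 + 360·(-2) = 145)
  q = 2: r = 70, s = 0 − 2·1 = -2, t = 1 − 2·(-2) = 5  (check: 865·(-2) + 360·5 = 70)
  q = 2: r = 5, s = 1 − 2·(-2) = 5, t = -2 − 2·5 = -12  (check: 865·5 + 360·(-12) = 5)
The row with r = 5 (the gcd) gives the Bezout coefficients s = 5, t = -12.
Result: 865 · (5) + 360 · (-12) = 5.

gcd(865, 360) = 5; s = 5, t = -12 (check: 865·5 + 360·(-12) = 5).


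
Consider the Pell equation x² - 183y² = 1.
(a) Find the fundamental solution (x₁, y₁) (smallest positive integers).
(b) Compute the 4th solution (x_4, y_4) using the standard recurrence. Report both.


Step 1: Find the fundamental solution (x₁, y₁) of x² - 183y² = 1.
  Expand √183 as a continued fraction. a₀ = ⌊√183⌋ = 13; iterate m_{k+1} = d_k·a_k − m_k, d_{k+1} = (183 − m_{k+1}²)/d_k, a_{k+1} = ⌊(a₀ + m_{k+1})/d_{k+1}⌋ (starting m₀ = 0, d₀ = 1), with convergents p_k = a_k·p_{k-1} + p_{k-2}, q_k = a_k·q_{k-1} + q_{k-2} (p₋₁ = 1, q₋₁ = 0):
  k = 0: a₀ = 13; p₀/q₀ = 13/1; p₀² − 183·q₀² = 169 − 183 = -14.
  k = 1: m = 13, d = 14, a = ⌊(13 + 13)/14⌋ = 1; p/q = (1·13 + 1)/(1·1 + 0) = 14/1; p² − 183·q² = 196 − 183 = 13.
  k = 2: m = 1, d = 13, a = ⌊(13 + 1)/13⌋ = 1; p/q = (1·14 + 13)/(1·1 + 1) = 27/2; p² − 183·q² = 729 − 732 = -3.
  k = 3: m = 12, d = 3, a = ⌊(13 + 12)/3⌋ = 8; p/q = (8·27 + 14)/(8·2 + 1) = 230/17; p² − 183·q² = 52900 − 52887 = 13.
  k = 4: m = 12, d = 13, a = ⌊(13 + 12)/13⌋ = 1; p/q = (1·230 + 27)/(1·17 + 2) = 257/19; p² − 183·q² = 66049 − 66063 = -14.
  k = 5: m = 1, d = 14, a = ⌊(13 + 1)/14⌋ = 1; p/q = (1·257 + 230)/(1·19 + 17) = 487/36; p² − 183·q² = 237169 − 237168 = 1.
  The first convergent with p² − 183·q² = 1 gives the fundamental solution (x₁, y₁) = (487, 36).
Step 2: Apply the recurrence (x_{n+1}, y_{n+1}) = (x₁x_n + 183y₁y_n, x₁y_n + y₁x_n) repeatedly.
  From (x_1, y_1) = (487, 36): x_2 = 487·487 + 183·36·36 = 474337; y_2 = 487·36 + 36·487 = 35064.
  From (x_2, y_2) = (474337, 35064): x_3 = 487·474337 + 183·36·35064 = 462003751; y_3 = 487·35064 + 36·474337 = 34152300.
  From (x_3, y_3) = (462003751, 34152300): x_4 = 487·462003751 + 183·36·34152300 = 449991179137; y_4 = 487·34152300 + 36·462003751 = 33264305136.
Step 3: Verify x_4² - 183·y_4² = 202492061301107624064769 - 202492061301107624064768 = 1 (should be 1). ✓

(x_1, y_1) = (487, 36); (x_4, y_4) = (449991179137, 33264305136).


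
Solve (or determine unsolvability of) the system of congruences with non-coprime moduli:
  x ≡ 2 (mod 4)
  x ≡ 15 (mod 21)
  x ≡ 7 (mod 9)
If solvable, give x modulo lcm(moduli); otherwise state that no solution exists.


Moduli 4, 21, 9 are not pairwise coprime, so CRT works modulo lcm(m_i) when all pairwise compatibility conditions hold.
Pairwise compatibility: gcd(m_i, m_j) must divide a_i - a_j for every pair.
Merge one congruence at a time:
  Start: x ≡ 2 (mod 4).
  Combine with x ≡ 15 (mod 21): gcd(4, 21) = 1; 15 - 2 = 13, which IS divisible by 1, so compatible.
    Write x = 2 + 4·t and substitute into x ≡ 15 (mod 21): 4·t ≡ 15 − 2 = 13 (mod 21).
    The inverse of 4 mod 21 is 16 (since 4·16 = 64 = 3·21 + 1), so t ≡ 16·13 = 208 ≡ 19 (mod 21).
    Then x = 2 + 4·19 = 78, valid modulo lcm(4, 21) = 84: x ≡ 78 (mod 84).
  Combine with x ≡ 7 (mod 9): gcd(84, 9) = 3, and 7 - 78 = -71 is NOT divisible by 3.
    ⇒ system is inconsistent (no integer solution).

No solution (the system is inconsistent).


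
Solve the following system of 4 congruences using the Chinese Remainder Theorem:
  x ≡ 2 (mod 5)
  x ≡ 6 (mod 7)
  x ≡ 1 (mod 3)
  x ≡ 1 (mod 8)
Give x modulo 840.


Product of moduli M = 5 · 7 · 3 · 8 = 840.
Merge one congruence at a time:
  Start: x ≡ 2 (mod 5).
  Combine with x ≡ 6 (mod 7); new modulus lcm = 35.
    Write x = 2 + 5·t and substitute into x ≡ 6 (mod 7): 5·t ≡ 6 − 2 = 4 (mod 7).
    The inverse of 5 mod 7 is 3 (since 5·3 = 15 = 2·7 + 1), so t ≡ 3·4 = 12 ≡ 5 (mod 7).
    Then x = 2 + 5·5 = 27, valid modulo lcm(5, 7) = 35: x ≡ 27 (mod 35).
  Combine with x ≡ 1 (mod 3); new modulus lcm = 105.
    Write x = 27 + 35·t and substitute into x ≡ 1 (mod 3): 35·t ≡ 1 − 27 = -26 (mod 3).
    Reduce coefficients mod 3: 2·t ≡ 1 (mod 3).
    The inverse of 2 mod 3 is 2 (since 2·2 = 4 = 1·3 + 1), so t ≡ 2·1 = 2 ≡ 2 (mod 3).
    Then x = 27 + 35·2 = 97, valid modulo lcm(35, 3) = 105: x ≡ 97 (mod 105).
  Combine with x ≡ 1 (mod 8); new modulus lcm = 840.
    Write x = 97 + 105·t and substitute into x ≡ 1 (mod 8): 105·t ≡ 1 − 97 = -96 (mod 8).
    Reduce coefficients mod 8: 1·t ≡ 0 (mod 8).
    So t ≡ 0 (mod 8).
    Then x = 97 + 105·0 = 97, valid modulo lcm(105, 8) = 840: x ≡ 97 (mod 840).
Verify against each original: 97 mod 5 = 2, 97 mod 7 = 6, 97 mod 3 = 1, 97 mod 8 = 1.

x ≡ 97 (mod 840).


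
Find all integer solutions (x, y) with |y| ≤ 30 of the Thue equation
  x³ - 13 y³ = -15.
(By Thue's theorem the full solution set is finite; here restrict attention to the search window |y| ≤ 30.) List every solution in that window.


The equation is x³ - 13y³ = -15. For fixed y, x³ = 13·y³ − 15, so a solution requires the RHS to be a perfect cube.
Strategy: iterate y from -30 to 30, compute RHS = 13·y³ − 15, and check whether it is a (positive or negative) perfect cube.
Check small values of y:
  y = 0: RHS = -15 is not a perfect cube.
  y = 1: RHS = -2 is not a perfect cube.
  y = -1: RHS = -28 is not a perfect cube.
  y = 2: RHS = 89 is not a perfect cube.
  y = -2: RHS = -119 is not a perfect cube.
  y = 3: RHS = 336 is not a perfect cube.
  y = -3: RHS = -366 is not a perfect cube.
Continuing the search up to |y| = 30 finds no solutions either.
No (x, y) in the scanned range satisfies the equation.

No integer solutions with |y| ≤ 30.


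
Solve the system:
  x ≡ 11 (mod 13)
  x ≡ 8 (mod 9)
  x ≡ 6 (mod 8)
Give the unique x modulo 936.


Moduli 13, 9, 8 are pairwise coprime; by CRT there is a unique solution modulo M = 13 · 9 · 8 = 936.
Solve pairwise, accumulating the modulus:
  Start with x ≡ 11 (mod 13).
  Combine with x ≡ 8 (mod 9): since gcd(13, 9) = 1, we get a unique residue mod 117.
    Write x = 11 + 13·t and substitute into x ≡ 8 (mod 9): 13·t ≡ 8 − 11 = -3 (mod 9).
    Reduce coefficients mod 9: 4·t ≡ 6 (mod 9).
    The inverse of 4 mod 9 is 7 (since 4·7 = 28 = 3·9 + 1), so t ≡ 7·6 = 42 ≡ 6 (mod 9).
    Then x = 11 + 13·6 = 89, valid modulo lcm(13, 9) = 117: x ≡ 89 (mod 117).
  Combine with x ≡ 6 (mod 8): since gcd(117, 8) = 1, we get a unique residue mod 936.
    Write x = 89 + 117·t and substitute into x ≡ 6 (mod 8): 117·t ≡ 6 − 89 = -83 (mod 8).
    Reduce coefficients mod 8: 5·t ≡ 5 (mod 8).
    The inverse of 5 mod 8 is 5 (since 5·5 = 25 = 3·8 + 1), so t ≡ 5·5 = 25 ≡ 1 (mod 8).
    Then x = 89 + 117·1 = 206, valid modulo lcm(117, 8) = 936: x ≡ 206 (mod 936).
Verify: 206 mod 13 = 11 ✓, 206 mod 9 = 8 ✓, 206 mod 8 = 6 ✓.

x ≡ 206 (mod 936).


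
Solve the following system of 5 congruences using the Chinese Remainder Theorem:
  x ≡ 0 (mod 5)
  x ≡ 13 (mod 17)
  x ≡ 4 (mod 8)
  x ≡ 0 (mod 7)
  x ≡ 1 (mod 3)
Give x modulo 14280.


Product of moduli M = 5 · 17 · 8 · 7 · 3 = 14280.
Merge one congruence at a time:
  Start: x ≡ 0 (mod 5).
  Combine with x ≡ 13 (mod 17); new modulus lcm = 85.
    Write x = 0 + 5·t and substitute into x ≡ 13 (mod 17): 5·t ≡ 13 − 0 = 13 (mod 17).
    The inverse of 5 mod 17 is 7 (since 5·7 = 35 = 2·17 + 1), so t ≡ 7·13 = 91 ≡ 6 (mod 17).
    Then x = 0 + 5·6 = 30, valid modulo lcm(5, 17) = 85: x ≡ 30 (mod 85).
  Combine with x ≡ 4 (mod 8); new modulus lcm = 680.
    Write x = 30 + 85·t and substitute into x ≡ 4 (mod 8): 85·t ≡ 4 − 30 = -26 (mod 8).
    Reduce coefficients mod 8: 5·t ≡ 6 (mod 8).
    The inverse of 5 mod 8 is 5 (since 5·5 = 25 = 3·8 + 1), so t ≡ 5·6 = 30 ≡ 6 (mod 8).
    Then x = 30 + 85·6 = 540, valid modulo lcm(85, 8) = 680: x ≡ 540 (mod 680).
  Combine with x ≡ 0 (mod 7); new modulus lcm = 4760.
    Write x = 540 + 680·t and substitute into x ≡ 0 (mod 7): 680·t ≡ 0 − 540 = -540 (mod 7).
    Reduce coefficients mod 7: 1·t ≡ 6 (mod 7).
    So t ≡ 6 (mod 7).
    Then x = 540 + 680·6 = 4620, valid modulo lcm(680, 7) = 4760: x ≡ 4620 (mod 4760).
  Combine with x ≡ 1 (mod 3); new modulus lcm = 14280.
    Write x = 4620 + 4760·t and substitute into x ≡ 1 (mod 3): 4760·t ≡ 1 − 4620 = -4619 (mod 3).
    Reduce coefficients mod 3: 2·t ≡ 1 (mod 3).
    The inverse of 2 mod 3 is 2 (since 2·2 = 4 = 1·3 + 1), so t ≡ 2·1 = 2 ≡ 2 (mod 3).
    Then x = 4620 + 4760·2 = 14140, valid modulo lcm(4760, 3) = 14280: x ≡ 14140 (mod 14280).
Verify against each original: 14140 mod 5 = 0, 14140 mod 17 = 13, 14140 mod 8 = 4, 14140 mod 7 = 0, 14140 mod 3 = 1.

x ≡ 14140 (mod 14280).


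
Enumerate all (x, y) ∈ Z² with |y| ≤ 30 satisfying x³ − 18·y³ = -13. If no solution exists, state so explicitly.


The equation is x³ - 18y³ = -13. For fixed y, x³ = 18·y³ − 13, so a solution requires the RHS to be a perfect cube.
Strategy: iterate y from -30 to 30, compute RHS = 18·y³ − 13, and check whether it is a (positive or negative) perfect cube.
Check small values of y:
  y = 0: RHS = -13 is not a perfect cube.
  y = 1: RHS = 5 is not a perfect cube.
  y = -1: RHS = -31 is not a perfect cube.
  y = 2: RHS = 131 is not a perfect cube.
  y = -2: RHS = -157 is not a perfect cube.
  y = 3: RHS = 473 is not a perfect cube.
  y = -3: RHS = -499 is not a perfect cube.
Continuing the search up to |y| = 30 finds no solutions either.
No (x, y) in the scanned range satisfies the equation.

No integer solutions with |y| ≤ 30.


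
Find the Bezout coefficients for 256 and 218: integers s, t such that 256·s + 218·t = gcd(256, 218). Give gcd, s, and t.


Euclidean algorithm on (256, 218) — divide until remainder is 0:
  256 = 1 · 218 + 38
  218 = 5 · 38 + 28
  38 = 1 · 28 + 10
  28 = 2 · 10 + 8
  10 = 1 · 8 + 2
  8 = 4 · 2 + 0
gcd(256, 218) = 2.
Track Bezout coefficients alongside the remainders: start with r₀ = 256 = a·1 + b·0 (s = 1, t = 0) and r₁ = 218 = a·0 + b·1 (s = 0, t = 1); each new remainder r_{k+1} = r_{k-1} − q_k·r_k inherits s_{k+1} = s_{k-1} − q_k·s_k, t_{k+1} = t_{k-1} − q_k·t_k, so r_k = a·s_k + b·t_k at every step:
  q = 1: r = 38, s = 1 − 1·0 = 1, t = 0 − 1·1 = -1  (check: 256·1 + 218·(-1) = 38)
  q = 5: r = 28, s = 0 − 5·1 = -5, t = 1 − 5·(-1) = 6  (check: 256·(-5) + 218·6 = 28)
  q = 1: r = 10, s = 1 − 1·(-5) = 6, t = -1 − 1·6 = -7  (check: 256·6 + 218·(-7) = 10)
  q = 2: r = 8, s = -5 − 2·6 = -17, t = 6 − 2·(-7) = 20  (check: 256·(-17) + 218·20 = 8)
  q = 1: r = 2, s = 6 − 1·(-17) = 23, t = -7 − 1·20 = -27  (check: 256·23 + 218·(-27) = 2)
The row with r = 2 (the gcd) gives the Bezout coefficients s = 23, t = -27.
Result: 256 · (23) + 218 · (-27) = 2.

gcd(256, 218) = 2; s = 23, t = -27 (check: 256·23 + 218·(-27) = 2).


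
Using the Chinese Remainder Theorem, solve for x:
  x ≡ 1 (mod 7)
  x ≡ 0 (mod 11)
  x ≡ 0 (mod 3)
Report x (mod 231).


Moduli 7, 11, 3 are pairwise coprime; by CRT there is a unique solution modulo M = 7 · 11 · 3 = 231.
Solve pairwise, accumulating the modulus:
  Start with x ≡ 1 (mod 7).
  Combine with x ≡ 0 (mod 11): since gcd(7, 11) = 1, we get a unique residue mod 77.
    Write x = 1 + 7·t and substitute into x ≡ 0 (mod 11): 7·t ≡ 0 − 1 = -1 (mod 11).
    Reduce coefficients mod 11: 7·t ≡ 10 (mod 11).
    The inverse of 7 mod 11 is 8 (since 7·8 = 56 = 5·11 + 1), so t ≡ 8·10 = 80 ≡ 3 (mod 11).
    Then x = 1 + 7·3 = 22, valid modulo lcm(7, 11) = 77: x ≡ 22 (mod 77).
  Combine with x ≡ 0 (mod 3): since gcd(77, 3) = 1, we get a unique residue mod 231.
    Write x = 22 + 77·t and substitute into x ≡ 0 (mod 3): 77·t ≡ 0 − 22 = -22 (mod 3).
    Reduce coefficients mod 3: 2·t ≡ 2 (mod 3).
    The inverse of 2 mod 3 is 2 (since 2·2 = 4 = 1·3 + 1), so t ≡ 2·2 = 4 ≡ 1 (mod 3).
    Then x = 22 + 77·1 = 99, valid modulo lcm(77, 3) = 231: x ≡ 99 (mod 231).
Verify: 99 mod 7 = 1 ✓, 99 mod 11 = 0 ✓, 99 mod 3 = 0 ✓.

x ≡ 99 (mod 231).


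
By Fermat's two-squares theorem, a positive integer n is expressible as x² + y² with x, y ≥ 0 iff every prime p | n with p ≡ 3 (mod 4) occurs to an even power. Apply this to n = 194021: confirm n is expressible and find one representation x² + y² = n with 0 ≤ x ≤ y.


Step 1: Factor n = 194021 = 17 · 101 · 113.
Step 2: Check the mod-4 condition on each prime factor: 17 ≡ 1 (mod 4), exponent 1; 101 ≡ 1 (mod 4), exponent 1; 113 ≡ 1 (mod 4), exponent 1.
All primes ≡ 3 (mod 4) appear to even exponent (or don't appear), so by the two-squares theorem n IS expressible as a sum of two squares.
Step 3: Build a representation. Here n = 17 · 101 · 113 is a product of primes ≡ 1 (mod 4). Each prime p ≡ 1 (mod 4) is itself a sum of two squares; find a² by testing p − a² for a perfect square:
  17: 17 − 1² = 16 = 4² ⇒ 17 = 1² + 4².
  101: 101 − 1² = 100 = 10² ⇒ 101 = 1² + 10².
  113: 113 − 1² = 112, 113 − 2² = 109, 113 − 3² = 104, 113 − 4² = 97, 113 − 5² = 88, 113 − 6² = 77, 113 − 7² = 64 = 8² ⇒ 113 = 7² + 8².
  Combine using the Brahmagupta–Fibonacci identity (a² + b²)(c² + d²) = (ac − bd)² + (ad + bc)² = (ac + bd)² + (ad − bc)²:
  17 · 101 = 1717: from (1² + 4²)(1² + 10²), take (1·1 − 4·10, 1·10 + 4·1) = (1 − 40, 10 + 4) = (-39, 14); dropping signs (only squares matter) gives (39, 14); check 39² + 14² = 1521 + 196 = 1717 ✓.
  1717 · 113 = 194021: from (39² + 14²)(7² + 8²), take (39·7 − 14·8, 39·8 + 14·7) = (273 − 112, 312 + 98) = (161, 410); check 161² + 410² = 25921 + 168100 = 194021 ✓.
Step 4: Order so x ≤ y and verify: 161² + 410² = 25921 + 168100 = 194021 = n. ✓

n = 194021 = 161² + 410² (one valid representation with x ≤ y).
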